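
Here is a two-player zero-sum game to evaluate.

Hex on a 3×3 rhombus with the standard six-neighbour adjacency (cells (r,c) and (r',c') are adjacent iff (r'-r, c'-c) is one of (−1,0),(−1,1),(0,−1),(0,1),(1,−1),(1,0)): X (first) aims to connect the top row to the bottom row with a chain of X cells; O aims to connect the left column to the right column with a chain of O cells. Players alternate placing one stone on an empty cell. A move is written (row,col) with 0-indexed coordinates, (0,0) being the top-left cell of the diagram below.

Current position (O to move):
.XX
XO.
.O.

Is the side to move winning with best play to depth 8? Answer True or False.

O winning at [.XX/XO./.O.]: True

ply 1, O at .XX/XO./.O. | (0,0)=-1→OXX/XO./.O.; (1,2)=-1→.XX/XOO/.O.; (2,0)=+1→.XX/XO./OO.*; (2,2)=-1→.XX/XO./.OO
ply 2, X at .XX/XO./OO. | (0,0)=-1→XXX/XO./OO.*; (1,2)=-1→.XX/XOX/OO.; (2,2)=-1→.XX/XO./OOX
ply 3, O at XXX/XO./OO. | (1,2)=+1→XXX/XOO/OO.*; (2,2)=+1→XXX/XO./OOO
ply 4: XXX/XOO/OO. is terminal -1 (X); from .XX/XO./.O. depth 8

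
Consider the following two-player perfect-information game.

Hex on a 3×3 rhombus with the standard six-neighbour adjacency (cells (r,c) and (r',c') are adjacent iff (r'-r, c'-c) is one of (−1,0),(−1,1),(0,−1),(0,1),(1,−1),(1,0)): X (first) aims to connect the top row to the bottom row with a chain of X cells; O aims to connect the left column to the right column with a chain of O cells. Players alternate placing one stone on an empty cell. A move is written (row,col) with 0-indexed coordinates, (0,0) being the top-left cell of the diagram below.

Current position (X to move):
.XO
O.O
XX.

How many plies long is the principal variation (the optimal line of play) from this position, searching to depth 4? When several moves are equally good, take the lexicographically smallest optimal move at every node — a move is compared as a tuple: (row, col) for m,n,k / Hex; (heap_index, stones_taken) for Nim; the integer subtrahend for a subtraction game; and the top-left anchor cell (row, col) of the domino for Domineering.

[.XO/O.O/XX.] X move#1: (0,0):-1/XXO/O.O/XX., (1,1):+1/.XO/OXO/XX.*, (2,2):-1/.XO/O.O/XXX
[.XO/OXO/XX.] end (terminal -1, O#2); searched .XO/O.O/XX. to 4

PV length from [.XO/O.O/XX.]: 1 ply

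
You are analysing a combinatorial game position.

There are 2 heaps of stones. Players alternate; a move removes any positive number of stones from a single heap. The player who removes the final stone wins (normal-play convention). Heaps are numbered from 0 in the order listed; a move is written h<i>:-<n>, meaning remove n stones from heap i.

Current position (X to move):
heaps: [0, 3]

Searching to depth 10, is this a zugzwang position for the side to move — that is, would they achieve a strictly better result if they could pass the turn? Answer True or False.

p1 X@[(0,3)]: h1:-1[(0,2)]-1 h1:-2[(0,1)]-1 h1:-3[(0,0)]+1*
p2 O@[(0,0)] terminal -1; root [(0,3)] d10
suppose X passes — search the same position with O to move:
pass> p1 O@[(0,3)]: h1:-1[(0,2)]-1 h1:-2[(0,1)]-1 h1:-3[(0,0)]+1*
pass> p2 X@[(0,0)] terminal -1; root [(0,3)] d10
for X: play +1, pass -1

zugzwang((0,3), X) = False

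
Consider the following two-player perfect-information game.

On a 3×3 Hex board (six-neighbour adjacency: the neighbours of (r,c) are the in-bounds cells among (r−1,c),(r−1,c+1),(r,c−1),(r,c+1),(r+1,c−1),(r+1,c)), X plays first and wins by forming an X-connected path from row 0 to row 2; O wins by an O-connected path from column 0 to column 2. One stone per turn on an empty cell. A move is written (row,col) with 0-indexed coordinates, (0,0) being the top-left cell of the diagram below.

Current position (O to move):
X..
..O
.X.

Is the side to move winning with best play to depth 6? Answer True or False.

O winning at [X../..O/.X.]: True

[X../..O/.X.] O move#1: (0,1):-1/XO./..O/.X., (0,2):-1/X.O/..O/.X., (1,0):-1/X../O.O/.X., (1,1):+1/X../.OO/.X.*, (2,0):-1/X../..O/OX., (2,2):-1/X../..O/.XO
[X../.OO/.X.] X move#2: (0,1):-1/XX./.OO/.X.*, (0,2):-1/X.X/.OO/.X., (1,0):-1/X../XOO/.X., (2,0):-1/X../.OO/XX., (2,2):-1/X../.OO/.XX
[XX./.OO/.X.] O move#3: (0,2):+1/XXO/.OO/.X.*, (1,0):+1/XX./OOO/.X., (2,0):+1/XX./.OO/OX., (2,2):+1/XX./.OO/.XO
[XXO/.OO/.X.] X move#4: (1,0):-1/XXO/XOO/.X.*, (2,0):-1/XXO/.OO/XX., (2,2):-1/XXO/.OO/.XX
[XXO/XOO/.X.] O move#5: (2,0):+1/XXO/XOO/OX.*, (2,2):-1/XXO/XOO/.XO
[XXO/XOO/OX.] end (terminal -1, X#6); searched X../..O/.X. to 6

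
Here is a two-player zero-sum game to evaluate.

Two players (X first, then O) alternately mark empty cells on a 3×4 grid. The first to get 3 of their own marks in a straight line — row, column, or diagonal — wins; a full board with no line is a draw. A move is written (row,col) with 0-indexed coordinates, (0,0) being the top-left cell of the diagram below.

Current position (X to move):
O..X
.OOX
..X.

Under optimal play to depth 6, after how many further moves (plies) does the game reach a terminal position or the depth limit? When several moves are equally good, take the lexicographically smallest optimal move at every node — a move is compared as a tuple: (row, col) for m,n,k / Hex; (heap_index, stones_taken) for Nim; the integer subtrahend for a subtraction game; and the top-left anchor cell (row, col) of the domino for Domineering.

ply 1, X at O..X/.OOX/..X. | (0,1)=-1→OX.X/.OOX/..X.; (0,2)=-1→O.XX/.OOX/..X.; (1,0)=+0→O..X/XOOX/..X.; (2,0)=-1→O..X/.OOX/X.X.; (2,1)=-1→O..X/.OOX/.XX.; (2,3)=+1→O..X/.OOX/..XX*
ply 2: O..X/.OOX/..XX is terminal -1 (O); from O..X/.OOX/..X. depth 6

PV length from [O..X/.OOX/..X.]: 1 ply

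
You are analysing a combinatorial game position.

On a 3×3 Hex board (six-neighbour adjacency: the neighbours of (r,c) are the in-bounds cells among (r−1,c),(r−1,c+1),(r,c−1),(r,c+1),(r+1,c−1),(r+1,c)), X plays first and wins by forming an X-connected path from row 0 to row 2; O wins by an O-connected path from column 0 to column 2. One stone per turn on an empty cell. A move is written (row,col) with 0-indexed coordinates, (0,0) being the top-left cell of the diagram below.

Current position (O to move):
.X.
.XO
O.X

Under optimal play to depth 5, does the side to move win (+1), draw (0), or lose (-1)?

value(.X./.XO/O.X, O) = +1

[.X./.XO/O.X] O move#1: (0,0):-1/OX./.XO/O.X, (0,2):-1/.XO/.XO/O.X, (1,0):-1/.X./OXO/O.X, (2,1):+1/.X./.XO/OOX*
[.X./.XO/OOX] end (terminal -1, X#2); searched .X./.XO/O.X to 5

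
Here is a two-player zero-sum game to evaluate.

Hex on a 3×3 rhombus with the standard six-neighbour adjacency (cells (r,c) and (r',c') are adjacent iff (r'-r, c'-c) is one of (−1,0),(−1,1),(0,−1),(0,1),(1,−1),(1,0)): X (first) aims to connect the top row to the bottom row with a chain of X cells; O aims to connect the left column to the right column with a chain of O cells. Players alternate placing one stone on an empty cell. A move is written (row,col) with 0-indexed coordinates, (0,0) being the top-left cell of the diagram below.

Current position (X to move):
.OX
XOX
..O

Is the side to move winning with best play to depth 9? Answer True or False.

[.OX/XOX/..O] X move#1: (0,0):+1/XOX/XOX/..O*, (2,0):+1/.OX/XOX/X.O, (2,1):+1/.OX/XOX/.XO
[XOX/XOX/..O] O move#2: (2,0):-1/XOX/XOX/O.O*, (2,1):-1/XOX/XOX/.OO
[XOX/XOX/O.O] X move#3: (2,1):+1/XOX/XOX/OXO*
[XOX/XOX/OXO] end (terminal -1, O#4); searched .OX/XOX/..O to 9

X winning at [.OX/XOX/..O]: True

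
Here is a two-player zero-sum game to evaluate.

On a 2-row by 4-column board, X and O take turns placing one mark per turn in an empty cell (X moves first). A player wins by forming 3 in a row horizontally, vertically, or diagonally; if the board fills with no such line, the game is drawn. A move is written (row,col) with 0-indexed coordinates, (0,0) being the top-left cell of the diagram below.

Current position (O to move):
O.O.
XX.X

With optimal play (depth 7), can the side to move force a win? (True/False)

ply 1, O at O.O./XX.X | (0,1)=+1→OOO./XX.X*; (0,3)=-1→O.OO/XX.X; (1,2)=+0→O.O./XXOX
ply 2: OOO./XX.X is terminal -1 (X); from O.O./XX.X depth 7

O winning at [O.O./XX.X]: True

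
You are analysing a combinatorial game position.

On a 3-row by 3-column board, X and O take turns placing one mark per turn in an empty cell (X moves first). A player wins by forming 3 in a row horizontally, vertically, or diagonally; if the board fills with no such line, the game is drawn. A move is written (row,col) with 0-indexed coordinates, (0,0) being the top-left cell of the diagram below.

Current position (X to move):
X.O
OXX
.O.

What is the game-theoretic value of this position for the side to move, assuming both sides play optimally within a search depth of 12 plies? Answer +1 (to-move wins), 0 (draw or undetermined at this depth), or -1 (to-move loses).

[X.O/OXX/.O.] X move#1: (0,1):+0/XXO/OXX/.O., (2,0):+0/X.O/OXX/XO., (2,2):+1/X.O/OXX/.OX*
[X.O/OXX/.OX] end (terminal -1, O#2); searched X.O/OXX/.O. to 12

value(X.O/OXX/.O., X) = +1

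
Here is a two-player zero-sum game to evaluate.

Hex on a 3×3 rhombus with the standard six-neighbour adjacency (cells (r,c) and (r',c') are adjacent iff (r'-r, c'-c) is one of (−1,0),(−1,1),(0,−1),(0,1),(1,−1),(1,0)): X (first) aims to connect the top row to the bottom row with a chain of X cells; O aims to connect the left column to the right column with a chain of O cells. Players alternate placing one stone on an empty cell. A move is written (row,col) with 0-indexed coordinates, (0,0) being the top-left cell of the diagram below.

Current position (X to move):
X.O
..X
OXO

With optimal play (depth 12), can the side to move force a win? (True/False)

[X.O/..X/OXO] X move#1: (0,1):-1/XXO/..X/OXO, (1,0):-1/X.O/X.X/OXO, (1,1):+1/X.O/.XX/OXO*
[X.O/.XX/OXO] O move#2: (0,1):-1/XOO/.XX/OXO*, (1,0):-1/X.O/OXX/OXO
[XOO/.XX/OXO] X move#3: (1,0):+1/XOO/XXX/OXO*
[XOO/XXX/OXO] end (terminal -1, O#4); searched X.O/..X/OXO to 12

X winning at [X.O/..X/OXO]: True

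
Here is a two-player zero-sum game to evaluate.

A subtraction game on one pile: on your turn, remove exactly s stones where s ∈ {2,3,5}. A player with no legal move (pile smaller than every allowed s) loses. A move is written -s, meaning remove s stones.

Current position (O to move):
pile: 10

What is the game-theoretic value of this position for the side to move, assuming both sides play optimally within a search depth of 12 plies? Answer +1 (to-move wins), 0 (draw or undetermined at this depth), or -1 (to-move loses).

value(10, O) = +1

p1 O@[10]: -2[8]+1* -3[7]+1 -5[5]-1
p2 X@[8]: -2[6]-1* -3[5]-1 -5[3]-1
p3 O@[6]: -2[4]-1 -3[3]-1 -5[1]+1*
p4 X@[1] terminal -1; root [10] d12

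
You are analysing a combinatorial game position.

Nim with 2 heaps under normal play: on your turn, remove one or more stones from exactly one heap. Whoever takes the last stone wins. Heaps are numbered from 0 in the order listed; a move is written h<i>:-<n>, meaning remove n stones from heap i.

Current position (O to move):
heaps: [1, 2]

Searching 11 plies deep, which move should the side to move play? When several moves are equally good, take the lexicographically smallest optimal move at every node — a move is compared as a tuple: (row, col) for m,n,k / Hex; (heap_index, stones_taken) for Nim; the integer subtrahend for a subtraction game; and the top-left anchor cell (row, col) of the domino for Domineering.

ply 1, O at (1,2) | h0:-1=-1→(0,2); h1:-1=+1→(1,1)*; h1:-2=-1→(1,0)
ply 2, X at (1,1) | h0:-1=-1→(0,1)*; h1:-1=-1→(1,0)
ply 3, O at (0,1) | h1:-1=+1→(0,0)*
ply 4: (0,0) is terminal -1 (X); from (1,2) depth 11

O's best at [(1,2)]: h1:-1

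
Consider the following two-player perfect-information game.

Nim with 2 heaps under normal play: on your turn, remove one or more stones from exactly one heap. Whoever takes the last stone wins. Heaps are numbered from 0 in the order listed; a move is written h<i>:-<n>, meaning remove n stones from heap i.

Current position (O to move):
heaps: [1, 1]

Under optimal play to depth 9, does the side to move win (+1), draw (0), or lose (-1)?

[(1,1)] O move#1: h0:-1:-1/(0,1)*, h1:-1:-1/(1,0)
[(0,1)] X move#2: h1:-1:+1/(0,0)*
[(0,0)] end (terminal -1, O#3); searched (1,1) to 9

value((1,1), O) = -1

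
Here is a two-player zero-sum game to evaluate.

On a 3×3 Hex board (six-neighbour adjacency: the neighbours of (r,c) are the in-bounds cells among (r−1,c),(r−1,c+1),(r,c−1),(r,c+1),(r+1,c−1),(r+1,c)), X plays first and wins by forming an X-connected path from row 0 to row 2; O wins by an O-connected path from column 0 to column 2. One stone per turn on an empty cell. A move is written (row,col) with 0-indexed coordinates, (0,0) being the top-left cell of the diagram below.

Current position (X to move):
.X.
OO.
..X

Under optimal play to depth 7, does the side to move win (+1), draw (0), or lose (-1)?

ply 1, X at .X./OO./..X | (0,0)=-1→XX./OO./..X*; (0,2)=-1→.XX/OO./..X; (1,2)=-1→.X./OOX/..X; (2,0)=-1→.X./OO./X.X; (2,1)=-1→.X./OO./.XX
ply 2, O at XX./OO./..X | (0,2)=+1→XXO/OO./..X*; (1,2)=+1→XX./OOO/..X; (2,0)=+1→XX./OO./O.X; (2,1)=+1→XX./OO./.OX
ply 3: XXO/OO./..X is terminal -1 (X); from .X./OO./..X depth 7

value(.X./OO./..X, X) = -1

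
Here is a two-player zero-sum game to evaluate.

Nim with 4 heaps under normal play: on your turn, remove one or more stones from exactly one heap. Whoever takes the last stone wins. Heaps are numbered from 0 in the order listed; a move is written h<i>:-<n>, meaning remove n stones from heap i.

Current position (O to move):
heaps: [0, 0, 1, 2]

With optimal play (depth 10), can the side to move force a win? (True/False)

O winning at [(0,0,1,2)]: True

p1 O@[(0,0,1,2)]: h2:-1[(0,0,0,2)]-1 h3:-1[(0,0,1,1)]+1* h3:-2[(0,0,1,0)]-1
p2 X@[(0,0,1,1)]: h2:-1[(0,0,0,1)]-1* h3:-1[(0,0,1,0)]-1
p3 O@[(0,0,0,1)]: h3:-1[(0,0,0,0)]+1*
p4 X@[(0,0,0,0)] terminal -1; root [(0,0,1,2)] d10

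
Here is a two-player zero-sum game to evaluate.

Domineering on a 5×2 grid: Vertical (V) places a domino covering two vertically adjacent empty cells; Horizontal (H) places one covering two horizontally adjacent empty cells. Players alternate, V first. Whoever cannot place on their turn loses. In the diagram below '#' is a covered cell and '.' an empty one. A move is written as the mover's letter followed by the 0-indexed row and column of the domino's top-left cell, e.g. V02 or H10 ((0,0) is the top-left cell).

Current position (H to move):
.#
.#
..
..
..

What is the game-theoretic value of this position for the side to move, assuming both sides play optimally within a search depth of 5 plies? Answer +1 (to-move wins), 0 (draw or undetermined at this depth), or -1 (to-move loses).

ply 1, H at .#/.#/../../.. | H20=-1→.#/.#/##/../..; H30=+1→.#/.#/../##/..*; H40=-1→.#/.#/../../##
ply 2, V at .#/.#/../##/.. | V00=-1→##/##/../##/..*; V10=-1→.#/##/#./##/..
ply 3, H at ##/##/../##/.. | H20=+1→##/##/##/##/..*; H40=+1→##/##/../##/##
ply 4: ##/##/##/##/.. is terminal -1 (V); from .#/.#/../../.. depth 5

value(.#/.#/../../.., H) = +1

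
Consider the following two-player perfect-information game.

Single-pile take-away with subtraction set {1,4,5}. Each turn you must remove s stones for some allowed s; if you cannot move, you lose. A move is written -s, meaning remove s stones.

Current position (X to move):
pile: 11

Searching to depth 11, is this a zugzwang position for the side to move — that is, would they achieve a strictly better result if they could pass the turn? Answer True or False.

[11] X move#1: -1:+1/10*, -4:-1/7, -5:-1/6
[10] O move#2: -1:-1/9*, -4:-1/6, -5:-1/5
[9] X move#3: -1:+1/8*, -4:-1/5, -5:-1/4
[8] O move#4: -1:-1/7*, -4:-1/4, -5:-1/3
[7] X move#5: -1:-1/6, -4:-1/3, -5:+1/2*
[2] O move#6: -1:-1/1*
[1] X move#7: -1:+1/0*
[0] end (terminal -1, O#8); searched 11 to 11
suppose X passes — search the same position with O to move:
pass> [11] O move#1: -1:+1/10*, -4:-1/7, -5:-1/6
pass> [10] X move#2: -1:-1/9*, -4:-1/6, -5:-1/5
pass> [9] O move#3: -1:+1/8*, -4:-1/5, -5:-1/4
pass> [8] X move#4: -1:-1/7*, -4:-1/4, -5:-1/3
pass> [7] O move#5: -1:-1/6, -4:-1/3, -5:+1/2*
pass> [2] X move#6: -1:-1/1*
pass> [1] O move#7: -1:+1/0*
pass> [0] end (terminal -1, X#8); searched 11 to 11
for X: play +1, pass -1

zugzwang(11, X) = False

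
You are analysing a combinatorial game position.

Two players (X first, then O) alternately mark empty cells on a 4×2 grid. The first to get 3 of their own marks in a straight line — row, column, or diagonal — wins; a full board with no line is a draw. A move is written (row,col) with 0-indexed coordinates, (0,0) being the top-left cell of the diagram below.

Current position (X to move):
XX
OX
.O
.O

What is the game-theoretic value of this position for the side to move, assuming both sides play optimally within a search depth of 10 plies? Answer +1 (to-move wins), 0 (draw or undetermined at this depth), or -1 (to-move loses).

ply 1, X at XX/OX/.O/.O | (2,0)=+0→XX/OX/XO/.O*; (3,0)=+0→XX/OX/.O/XO
ply 2, O at XX/OX/XO/.O | (3,0)=+0→XX/OX/XO/OO*
ply 3: XX/OX/XO/OO is terminal +0 (X); from XX/OX/.O/.O depth 10

value(XX/OX/.O/.O, X) = 0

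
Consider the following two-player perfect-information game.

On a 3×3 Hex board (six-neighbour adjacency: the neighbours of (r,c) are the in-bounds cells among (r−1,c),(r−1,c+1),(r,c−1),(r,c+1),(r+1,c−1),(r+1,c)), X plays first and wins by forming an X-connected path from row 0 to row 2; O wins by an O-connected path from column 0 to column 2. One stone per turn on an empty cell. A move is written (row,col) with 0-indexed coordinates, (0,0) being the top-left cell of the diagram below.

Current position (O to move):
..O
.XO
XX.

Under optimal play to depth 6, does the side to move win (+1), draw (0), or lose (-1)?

ply 1, O at ..O/.XO/XX. | (0,0)=-1→O.O/.XO/XX.; (0,1)=+1→.OO/.XO/XX.*; (1,0)=-1→..O/OXO/XX.; (2,2)=-1→..O/.XO/XXO
ply 2, X at .OO/.XO/XX. | (0,0)=-1→XOO/.XO/XX.*; (1,0)=-1→.OO/XXO/XX.; (2,2)=-1→.OO/.XO/XXX
ply 3, O at XOO/.XO/XX. | (1,0)=+1→XOO/OXO/XX.*; (2,2)=-1→XOO/.XO/XXO
ply 4: XOO/OXO/XX. is terminal -1 (X); from ..O/.XO/XX. depth 6

value(..O/.XO/XX., O) = +1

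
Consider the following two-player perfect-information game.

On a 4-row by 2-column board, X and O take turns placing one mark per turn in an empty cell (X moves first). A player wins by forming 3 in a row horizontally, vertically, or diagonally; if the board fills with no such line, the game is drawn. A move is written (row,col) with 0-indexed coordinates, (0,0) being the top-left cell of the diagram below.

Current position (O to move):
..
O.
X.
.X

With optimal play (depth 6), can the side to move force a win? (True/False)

[../O./X./.X] O move#1: (0,0):+0/O./O./X./.X*, (0,1):+0/.O/O./X./.X, (1,1):+0/../OO/X./.X, (2,1):+0/../O./XO/.X, (3,0):+0/../O./X./OX
[O./O./X./.X] X move#2: (0,1):+0/OX/O./X./.X*, (1,1):+0/O./OX/X./.X, (2,1):+0/O./O./XX/.X, (3,0):+0/O./O./X./XX
[OX/O./X./.X] O move#3: (1,1):+0/OX/OO/X./.X*, (2,1):+0/OX/O./XO/.X, (3,0):+0/OX/O./X./OX
[OX/OO/X./.X] X move#4: (2,1):+0/OX/OO/XX/.X*, (3,0):+0/OX/OO/X./XX
[OX/OO/XX/.X] O move#5: (3,0):+0/OX/OO/XX/OX*
[OX/OO/XX/OX] end (terminal +0, X#6); searched ../O./X./.X to 6

O winning at [../O./X./.X]: False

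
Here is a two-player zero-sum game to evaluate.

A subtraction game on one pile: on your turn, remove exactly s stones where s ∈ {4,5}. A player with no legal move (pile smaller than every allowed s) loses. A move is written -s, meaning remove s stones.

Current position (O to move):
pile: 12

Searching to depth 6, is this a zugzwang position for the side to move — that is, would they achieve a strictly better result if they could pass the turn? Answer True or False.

p1 O@[12]: -4[8]-1* -5[7]-1
p2 X@[8]: -4[4]-1 -5[3]+1*
p3 O@[3] terminal -1; root [12] d6
if O skipped the turn, X would face:
~ p1 X@[12]: -4[8]-1* -5[7]-1
~ p2 O@[8]: -4[4]-1 -5[3]+1*
~ p3 X@[3] terminal -1; root [12] d6
compare (O): move=-1 vs pass=+1

zugzwang(12, O) = True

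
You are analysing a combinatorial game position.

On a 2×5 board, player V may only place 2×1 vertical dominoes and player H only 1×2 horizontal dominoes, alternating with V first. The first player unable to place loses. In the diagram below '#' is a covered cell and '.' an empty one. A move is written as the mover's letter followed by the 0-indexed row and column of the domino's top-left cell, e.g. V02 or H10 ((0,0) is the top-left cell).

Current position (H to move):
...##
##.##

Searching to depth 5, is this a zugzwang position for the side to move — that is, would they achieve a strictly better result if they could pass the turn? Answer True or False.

zugzwang(...##/##.##, H) = False

[...##/##.##] H move#1: H00:-1/##.##/##.##, H01:+1/.####/##.##*
[.####/##.##] end (terminal -1, V#2); searched ...##/##.## to 5
pass branch (V moves first from the same position):
  | [...##/##.##] V move#1: V02:-1/..###/#####*
  | [..###/#####] H move#2: H00:+1/#####/#####*
  | [#####/#####] end (terminal -1, V#3); searched ...##/##.## to 5
H moving scores +1; H passing scores +1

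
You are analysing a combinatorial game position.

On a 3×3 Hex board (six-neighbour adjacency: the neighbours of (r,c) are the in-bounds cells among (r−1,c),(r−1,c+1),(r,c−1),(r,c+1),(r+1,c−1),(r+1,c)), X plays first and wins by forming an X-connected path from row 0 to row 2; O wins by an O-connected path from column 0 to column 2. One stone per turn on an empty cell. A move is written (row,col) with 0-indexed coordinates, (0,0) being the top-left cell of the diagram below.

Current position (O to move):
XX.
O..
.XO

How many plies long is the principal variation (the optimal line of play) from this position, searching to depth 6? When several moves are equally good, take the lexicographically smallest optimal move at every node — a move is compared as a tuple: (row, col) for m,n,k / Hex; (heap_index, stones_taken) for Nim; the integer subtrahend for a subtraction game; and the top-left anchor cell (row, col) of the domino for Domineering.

PV length from [XX./O../.XO]: 3 plies

[XX./O../.XO] O move#1: (0,2):-1/XXO/O../.XO, (1,1):+1/XX./OO./.XO*, (1,2):-1/XX./O.O/.XO, (2,0):-1/XX./O../OXO
[XX./OO./.XO] X move#2: (0,2):-1/XXX/OO./.XO*, (1,2):-1/XX./OOX/.XO, (2,0):-1/XX./OO./XXO
[XXX/OO./.XO] O move#3: (1,2):+1/XXX/OOO/.XO*, (2,0):-1/XXX/OO./OXO
[XXX/OOO/.XO] end (terminal -1, X#4); searched XX./O../.XO to 6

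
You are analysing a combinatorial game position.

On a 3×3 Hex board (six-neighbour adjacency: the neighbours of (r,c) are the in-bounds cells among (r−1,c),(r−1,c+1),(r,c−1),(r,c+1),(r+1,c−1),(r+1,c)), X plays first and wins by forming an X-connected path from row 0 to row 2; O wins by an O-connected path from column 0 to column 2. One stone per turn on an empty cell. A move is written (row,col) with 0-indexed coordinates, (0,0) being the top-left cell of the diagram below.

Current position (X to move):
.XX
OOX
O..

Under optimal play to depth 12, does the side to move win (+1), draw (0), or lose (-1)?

value(.XX/OOX/O.., X) = +1

p1 X@[.XX/OOX/O..]: (0,0)[XXX/OOX/O..]+1* (2,1)[.XX/OOX/OX.]+1 (2,2)[.XX/OOX/O.X]+1
p2 O@[XXX/OOX/O..]: (2,1)[XXX/OOX/OO.]-1* (2,2)[XXX/OOX/O.O]-1
p3 X@[XXX/OOX/OO.]: (2,2)[XXX/OOX/OOX]+1*
p4 O@[XXX/OOX/OOX] terminal -1; root [.XX/OOX/O..] d12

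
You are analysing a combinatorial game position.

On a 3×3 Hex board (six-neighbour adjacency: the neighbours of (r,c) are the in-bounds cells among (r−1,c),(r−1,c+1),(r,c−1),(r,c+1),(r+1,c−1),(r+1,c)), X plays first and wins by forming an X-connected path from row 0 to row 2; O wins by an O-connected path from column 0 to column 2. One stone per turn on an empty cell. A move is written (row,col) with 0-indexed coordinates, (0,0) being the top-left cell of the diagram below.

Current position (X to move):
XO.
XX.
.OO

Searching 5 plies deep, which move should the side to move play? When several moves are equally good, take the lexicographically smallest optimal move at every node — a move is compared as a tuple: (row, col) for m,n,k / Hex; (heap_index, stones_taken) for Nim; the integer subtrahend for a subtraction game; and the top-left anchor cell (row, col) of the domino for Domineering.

X's best at [XO./XX./.OO]: (2,0)

[XO./XX./.OO] X move#1: (0,2):-1/XOX/XX./.OO, (1,2):-1/XO./XXX/.OO, (2,0):+1/XO./XX./XOO*
[XO./XX./XOO] end (terminal -1, O#2); searched XO./XX./.OO to 5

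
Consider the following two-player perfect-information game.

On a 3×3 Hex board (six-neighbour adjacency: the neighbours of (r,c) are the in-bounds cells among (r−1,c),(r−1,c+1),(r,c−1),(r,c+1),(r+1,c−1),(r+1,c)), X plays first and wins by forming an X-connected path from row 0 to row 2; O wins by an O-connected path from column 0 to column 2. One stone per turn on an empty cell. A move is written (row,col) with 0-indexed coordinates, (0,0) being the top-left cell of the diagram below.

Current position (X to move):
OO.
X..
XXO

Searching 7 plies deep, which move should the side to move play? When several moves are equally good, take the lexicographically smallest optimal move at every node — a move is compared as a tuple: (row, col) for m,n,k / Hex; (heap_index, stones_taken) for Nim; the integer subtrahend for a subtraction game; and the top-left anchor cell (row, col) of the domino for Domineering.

X's best at [OO./X../XXO]: (0,2)

p1 X@[OO./X../XXO]: (0,2)[OOX/X../XXO]+1* (1,1)[OO./XX./XXO]-1 (1,2)[OO./X.X/XXO]-1
p2 O@[OOX/X../XXO]: (1,1)[OOX/XO./XXO]-1* (1,2)[OOX/X.O/XXO]-1
p3 X@[OOX/XO./XXO]: (1,2)[OOX/XOX/XXO]+1*
p4 O@[OOX/XOX/XXO] terminal -1; root [OO./X../XXO] d7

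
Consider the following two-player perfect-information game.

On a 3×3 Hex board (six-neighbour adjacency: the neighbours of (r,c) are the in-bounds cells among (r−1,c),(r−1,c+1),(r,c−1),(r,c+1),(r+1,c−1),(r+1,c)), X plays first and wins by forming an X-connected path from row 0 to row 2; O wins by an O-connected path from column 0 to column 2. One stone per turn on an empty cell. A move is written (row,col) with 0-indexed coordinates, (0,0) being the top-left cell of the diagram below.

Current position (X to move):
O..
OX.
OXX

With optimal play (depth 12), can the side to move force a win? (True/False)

ply 1, X at O../OX./OXX | (0,1)=+1→OX./OX./OXX*; (0,2)=+1→O.X/OX./OXX; (1,2)=+1→O../OXX/OXX
ply 2: OX./OX./OXX is terminal -1 (O); from O../OX./OXX depth 12

X winning at [O../OX./OXX]: True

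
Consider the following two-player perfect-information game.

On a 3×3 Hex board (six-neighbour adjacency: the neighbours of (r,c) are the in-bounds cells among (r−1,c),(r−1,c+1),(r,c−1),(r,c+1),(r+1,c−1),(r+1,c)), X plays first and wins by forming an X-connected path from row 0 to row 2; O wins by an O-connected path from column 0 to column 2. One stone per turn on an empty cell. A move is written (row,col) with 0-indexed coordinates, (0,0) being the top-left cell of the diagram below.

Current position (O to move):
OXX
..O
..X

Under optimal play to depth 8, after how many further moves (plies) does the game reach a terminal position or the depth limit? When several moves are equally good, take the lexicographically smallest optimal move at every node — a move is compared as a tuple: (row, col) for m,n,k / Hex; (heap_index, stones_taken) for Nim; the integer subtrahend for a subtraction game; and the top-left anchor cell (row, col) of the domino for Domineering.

PV length from [OXX/..O/..X]: 3 plies

ply 1, O at OXX/..O/..X | (1,0)=-1→OXX/O.O/..X; (1,1)=+1→OXX/.OO/..X*; (2,0)=+1→OXX/..O/O.X; (2,1)=-1→OXX/..O/.OX
ply 2, X at OXX/.OO/..X | (1,0)=-1→OXX/XOO/..X*; (2,0)=-1→OXX/.OO/X.X; (2,1)=-1→OXX/.OO/.XX
ply 3, O at OXX/XOO/..X | (2,0)=+1→OXX/XOO/O.X*; (2,1)=-1→OXX/XOO/.OX
ply 4: OXX/XOO/O.X is terminal -1 (X); from OXX/..O/..X depth 8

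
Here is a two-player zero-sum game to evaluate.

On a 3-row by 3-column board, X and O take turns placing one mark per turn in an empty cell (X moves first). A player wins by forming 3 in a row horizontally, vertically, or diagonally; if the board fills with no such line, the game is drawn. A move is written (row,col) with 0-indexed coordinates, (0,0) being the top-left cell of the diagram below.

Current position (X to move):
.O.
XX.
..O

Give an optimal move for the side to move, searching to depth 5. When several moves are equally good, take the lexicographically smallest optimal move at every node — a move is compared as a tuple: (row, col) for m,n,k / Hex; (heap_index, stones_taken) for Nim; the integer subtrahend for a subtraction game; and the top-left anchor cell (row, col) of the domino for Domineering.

X's best at [.O./XX./..O]: (0,0)

p1 X@[.O./XX./..O]: (0,0)[XO./XX./..O]+1* (0,2)[.OX/XX./..O]+1 (1,2)[.O./XXX/..O]+1 (2,0)[.O./XX./X.O]+1 (2,1)[.O./XX./.XO]+0
p2 O@[XO./XX./..O]: (0,2)[XOO/XX./..O]-1* (1,2)[XO./XXO/..O]-1 (2,0)[XO./XX./O.O]-1 (2,1)[XO./XX./.OO]-1
p3 X@[XOO/XX./..O]: (1,2)[XOO/XXX/..O]+1* (2,0)[XOO/XX./X.O]+1 (2,1)[XOO/XX./.XO]-1
p4 O@[XOO/XXX/..O] terminal -1; root [.O./XX./..O] d5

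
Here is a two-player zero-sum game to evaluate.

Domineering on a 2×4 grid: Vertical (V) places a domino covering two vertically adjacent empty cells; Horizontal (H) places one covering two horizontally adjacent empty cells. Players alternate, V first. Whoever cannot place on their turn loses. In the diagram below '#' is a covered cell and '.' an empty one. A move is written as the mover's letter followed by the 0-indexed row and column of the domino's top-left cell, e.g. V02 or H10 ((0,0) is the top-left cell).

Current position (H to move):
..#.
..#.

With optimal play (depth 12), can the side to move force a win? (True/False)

p1 H@[..#./..#.]: H00[###./..#.]+1* H10[..#./###.]+1
p2 V@[###./..#.]: V03[####/..##]-1*
p3 H@[####/..##]: H10[####/####]+1*
p4 V@[####/####] terminal -1; root [..#./..#.] d12

H winning at [..#./..#.]: True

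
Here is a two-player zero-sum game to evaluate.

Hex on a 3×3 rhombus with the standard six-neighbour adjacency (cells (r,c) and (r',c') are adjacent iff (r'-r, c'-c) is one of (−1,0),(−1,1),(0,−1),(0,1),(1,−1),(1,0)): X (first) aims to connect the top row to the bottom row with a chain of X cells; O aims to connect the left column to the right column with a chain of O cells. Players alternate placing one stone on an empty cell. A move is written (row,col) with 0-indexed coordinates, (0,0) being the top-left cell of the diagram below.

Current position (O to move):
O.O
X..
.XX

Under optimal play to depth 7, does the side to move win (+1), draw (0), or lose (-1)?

value(O.O/X../.XX, O) = +1

ply 1, O at O.O/X../.XX | (0,1)=+1→OOO/X../.XX*; (1,1)=+1→O.O/XO./.XX; (1,2)=-1→O.O/X.O/.XX; (2,0)=+1→O.O/X../OXX
ply 2: OOO/X../.XX is terminal -1 (X); from O.O/X../.XX depth 7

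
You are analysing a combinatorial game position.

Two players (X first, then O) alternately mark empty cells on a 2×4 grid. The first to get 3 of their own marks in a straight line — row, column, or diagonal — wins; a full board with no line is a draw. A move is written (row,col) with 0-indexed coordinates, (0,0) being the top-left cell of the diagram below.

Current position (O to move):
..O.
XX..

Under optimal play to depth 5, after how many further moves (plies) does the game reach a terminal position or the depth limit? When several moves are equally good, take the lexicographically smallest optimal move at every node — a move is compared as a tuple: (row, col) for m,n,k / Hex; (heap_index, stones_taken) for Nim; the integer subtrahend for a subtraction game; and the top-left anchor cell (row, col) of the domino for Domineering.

PV length from [..O./XX..]: 5 plies

p1 O@[..O./XX..]: (0,0)[O.O./XX..]-1 (0,1)[.OO./XX..]-1 (0,3)[..OO/XX..]-1 (1,2)[..O./XXO.]+0* (1,3)[..O./XX.O]-1
p2 X@[..O./XXO.]: (0,0)[X.O./XXO.]+0* (0,1)[.XO./XXO.]+0 (0,3)[..OX/XXO.]+0 (1,3)[..O./XXOX]-1
p3 O@[X.O./XXO.]: (0,1)[XOO./XXO.]+0* (0,3)[X.OO/XXO.]+0 (1,3)[X.O./XXOO]+0
p4 X@[XOO./XXO.]: (0,3)[XOOX/XXO.]+0* (1,3)[XOO./XXOX]-1
p5 O@[XOOX/XXO.]: (1,3)[XOOX/XXOO]+0*
p6 X@[XOOX/XXOO] terminal +0; root [..O./XX..] d5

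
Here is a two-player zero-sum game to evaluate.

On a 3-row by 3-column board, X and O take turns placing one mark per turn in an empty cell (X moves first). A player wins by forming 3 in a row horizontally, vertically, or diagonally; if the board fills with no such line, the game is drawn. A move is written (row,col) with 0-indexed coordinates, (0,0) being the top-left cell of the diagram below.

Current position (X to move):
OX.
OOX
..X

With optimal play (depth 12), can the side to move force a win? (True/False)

ply 1, X at OX./OOX/..X | (0,2)=+1→OXX/OOX/..X*; (2,0)=+1→OX./OOX/X.X; (2,1)=-1→OX./OOX/.XX
ply 2: OXX/OOX/..X is terminal -1 (O); from OX./OOX/..X depth 12

X winning at [OX./OOX/..X]: True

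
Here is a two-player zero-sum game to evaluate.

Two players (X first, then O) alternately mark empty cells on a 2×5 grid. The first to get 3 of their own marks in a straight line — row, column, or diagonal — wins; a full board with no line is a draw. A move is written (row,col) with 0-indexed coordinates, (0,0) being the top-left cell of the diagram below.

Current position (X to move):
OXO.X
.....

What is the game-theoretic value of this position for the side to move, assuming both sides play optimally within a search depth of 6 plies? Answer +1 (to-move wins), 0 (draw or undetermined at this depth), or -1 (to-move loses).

p1 X@[OXO.X/.....]: (0,3)[OXOXX/.....]+0* (1,0)[OXO.X/X....]+0 (1,1)[OXO.X/.X...]+0 (1,2)[OXO.X/..X..]+0 (1,3)[OXO.X/...X.]+0 (1,4)[OXO.X/....X]+0
p2 O@[OXOXX/.....]: (1,0)[OXOXX/O....]+0* (1,1)[OXOXX/.O...]+0 (1,2)[OXOXX/..O..]+0 (1,3)[OXOXX/...O.]+0 (1,4)[OXOXX/....O]+0
p3 X@[OXOXX/O....]: (1,1)[OXOXX/OX...]+0* (1,2)[OXOXX/O.X..]+0 (1,3)[OXOXX/O..X.]+0 (1,4)[OXOXX/O...X]+0
p4 O@[OXOXX/OX...]: (1,2)[OXOXX/OXO..]+0* (1,3)[OXOXX/OX.O.]+0 (1,4)[OXOXX/OX..O]+0
p5 X@[OXOXX/OXO..]: (1,3)[OXOXX/OXOX.]+0* (1,4)[OXOXX/OXO.X]+0
p6 O@[OXOXX/OXOX.]: (1,4)[OXOXX/OXOXO]+0*
p7 X@[OXOXX/OXOXO] terminal +0; root [OXO.X/.....] d6

value(OXO.X/....., X) = 0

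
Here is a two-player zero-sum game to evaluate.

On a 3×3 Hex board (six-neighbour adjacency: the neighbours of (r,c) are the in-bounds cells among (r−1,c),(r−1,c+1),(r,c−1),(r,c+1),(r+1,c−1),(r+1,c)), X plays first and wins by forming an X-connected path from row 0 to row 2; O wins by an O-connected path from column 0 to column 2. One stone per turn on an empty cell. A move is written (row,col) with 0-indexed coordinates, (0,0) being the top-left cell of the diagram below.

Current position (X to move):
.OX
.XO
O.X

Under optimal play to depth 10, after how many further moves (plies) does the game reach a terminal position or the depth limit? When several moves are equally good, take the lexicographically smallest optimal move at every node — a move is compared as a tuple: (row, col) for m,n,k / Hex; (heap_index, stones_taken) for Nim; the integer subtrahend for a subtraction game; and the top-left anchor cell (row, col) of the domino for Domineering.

PV length from [.OX/.XO/O.X]: 1 ply

p1 X@[.OX/.XO/O.X]: (0,0)[XOX/.XO/O.X]-1 (1,0)[.OX/XXO/O.X]-1 (2,1)[.OX/.XO/OXX]+1*
p2 O@[.OX/.XO/OXX] terminal -1; root [.OX/.XO/O.X] d10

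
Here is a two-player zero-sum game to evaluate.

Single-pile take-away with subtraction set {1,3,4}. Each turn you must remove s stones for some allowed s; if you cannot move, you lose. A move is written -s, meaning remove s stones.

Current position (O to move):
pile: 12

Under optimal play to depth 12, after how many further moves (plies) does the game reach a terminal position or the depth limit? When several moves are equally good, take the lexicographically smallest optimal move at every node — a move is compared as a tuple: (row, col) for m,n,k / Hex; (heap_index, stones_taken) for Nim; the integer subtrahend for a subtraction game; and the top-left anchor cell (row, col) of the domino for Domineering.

PV length from [12]: 7 plies

p1 O@[12]: -1[11]-1 -3[9]+1* -4[8]-1
p2 X@[9]: -1[8]-1* -3[6]-1 -4[5]-1
p3 O@[8]: -1[7]+1* -3[5]-1 -4[4]-1
p4 X@[7]: -1[6]-1* -3[4]-1 -4[3]-1
p5 O@[6]: -1[5]-1 -3[3]-1 -4[2]+1*
p6 X@[2]: -1[1]-1*
p7 O@[1]: -1[0]+1*
p8 X@[0] terminal -1; root [12] d12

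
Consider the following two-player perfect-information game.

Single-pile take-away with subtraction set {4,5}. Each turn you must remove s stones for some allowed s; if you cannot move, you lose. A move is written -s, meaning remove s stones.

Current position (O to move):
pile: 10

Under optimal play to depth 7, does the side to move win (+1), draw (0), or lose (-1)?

ply 1, O at 10 | -4=-1→6*; -5=-1→5
ply 2, X at 6 | -4=+1→2*; -5=+1→1
ply 3: 2 is terminal -1 (O); from 10 depth 7

value(10, O) = -1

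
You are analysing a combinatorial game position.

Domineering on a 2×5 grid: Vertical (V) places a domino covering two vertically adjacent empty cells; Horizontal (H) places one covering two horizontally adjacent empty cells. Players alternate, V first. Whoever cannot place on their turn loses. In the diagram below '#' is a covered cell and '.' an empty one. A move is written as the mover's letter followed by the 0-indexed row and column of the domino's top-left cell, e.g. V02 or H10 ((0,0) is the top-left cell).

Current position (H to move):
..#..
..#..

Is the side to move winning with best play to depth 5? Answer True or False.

H winning at [..#../..#..]: False

p1 H@[..#../..#..]: H00[###../..#..]-1* H03[..###/..#..]-1 H10[..#../###..]-1 H13[..#../..###]-1
p2 V@[###../..#..]: V03[####./..##.]+1* V04[###.#/..#.#]+1
p3 H@[####./..##.]: H10[####./####.]-1*
p4 V@[####./####.]: V04[#####/#####]+1*
p5 H@[#####/#####] terminal -1; root [..#../..#..] d5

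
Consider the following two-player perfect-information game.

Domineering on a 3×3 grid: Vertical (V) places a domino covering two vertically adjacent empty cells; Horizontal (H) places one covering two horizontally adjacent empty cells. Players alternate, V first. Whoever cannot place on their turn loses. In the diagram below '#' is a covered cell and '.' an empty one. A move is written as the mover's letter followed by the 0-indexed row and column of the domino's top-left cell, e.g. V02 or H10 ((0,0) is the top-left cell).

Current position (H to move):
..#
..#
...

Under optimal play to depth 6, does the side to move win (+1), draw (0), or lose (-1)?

value(..#/..#/..., H) = +1

p1 H@[..#/..#/...]: H00[###/..#/...]-1 H10[..#/###/...]+1* H20[..#/..#/##.]-1 H21[..#/..#/.##]-1
p2 V@[..#/###/...] terminal -1; root [..#/..#/...] d6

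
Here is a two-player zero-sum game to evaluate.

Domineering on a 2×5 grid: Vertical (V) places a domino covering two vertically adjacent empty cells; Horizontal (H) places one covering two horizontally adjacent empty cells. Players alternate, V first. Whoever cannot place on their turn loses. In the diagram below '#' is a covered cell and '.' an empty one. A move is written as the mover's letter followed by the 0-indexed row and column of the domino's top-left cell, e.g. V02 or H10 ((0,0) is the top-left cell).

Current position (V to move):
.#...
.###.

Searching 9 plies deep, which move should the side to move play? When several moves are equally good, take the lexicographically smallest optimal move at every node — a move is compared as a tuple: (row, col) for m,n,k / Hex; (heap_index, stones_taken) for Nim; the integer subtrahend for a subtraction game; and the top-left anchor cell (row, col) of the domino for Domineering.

V's best at [.#.../.###.]: V04

[.#.../.###.] V move#1: V00:-1/##.../####., V04:+1/.#..#/.####*
[.#..#/.####] H move#2: H02:-1/.####/.####*
[.####/.####] V move#3: V00:+1/#####/#####*
[#####/#####] end (terminal -1, H#4); searched .#.../.###. to 9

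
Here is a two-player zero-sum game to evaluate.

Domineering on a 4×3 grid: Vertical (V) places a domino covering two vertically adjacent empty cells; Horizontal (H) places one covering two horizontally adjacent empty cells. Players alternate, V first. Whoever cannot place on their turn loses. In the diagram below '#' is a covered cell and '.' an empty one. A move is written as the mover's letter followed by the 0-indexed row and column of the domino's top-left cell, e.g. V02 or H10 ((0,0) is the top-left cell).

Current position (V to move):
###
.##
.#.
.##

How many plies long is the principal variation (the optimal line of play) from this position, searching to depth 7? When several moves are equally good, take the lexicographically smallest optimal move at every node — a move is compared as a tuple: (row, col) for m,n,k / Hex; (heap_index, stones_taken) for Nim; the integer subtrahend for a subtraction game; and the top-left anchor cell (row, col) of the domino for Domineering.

PV length from [###/.##/.#./.##]: 1 ply

ply 1, V at ###/.##/.#./.## | V10=+1→###/###/##./.##*; V20=+1→###/.##/##./###
ply 2: ###/###/##./.## is terminal -1 (H); from ###/.##/.#./.## depth 7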